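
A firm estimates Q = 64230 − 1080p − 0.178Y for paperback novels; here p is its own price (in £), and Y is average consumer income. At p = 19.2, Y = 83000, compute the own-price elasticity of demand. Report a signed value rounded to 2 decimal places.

-0.72

At the given values, Q = 64230 − 1080(19.2) − 0.178(83000) = 28720.
∂Q/∂p = −1080.
E = (-1080) × (19.2/28720) = -0.7220…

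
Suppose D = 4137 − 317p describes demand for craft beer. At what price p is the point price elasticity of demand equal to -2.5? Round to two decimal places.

Ed = −317p/(4137 − 317p). Set this equal to -2.5:
317p = 2.5·(4137 − 317p) ⇒ 317p(1 + 2.5) = 2.5·4137
p = 2.5·4137 / (317·3.5) = 9.3217…

9.32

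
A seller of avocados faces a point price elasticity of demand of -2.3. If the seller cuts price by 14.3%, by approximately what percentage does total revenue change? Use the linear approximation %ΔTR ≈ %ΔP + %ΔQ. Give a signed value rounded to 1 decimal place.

%ΔQ ≈ Ed × %ΔP = (-2.3) × (-14.3%) = +32.8900%
%ΔTR ≈ %ΔP + %ΔQ = (-14.3%) + (+32.8900%) = +18.5900%

+18.6%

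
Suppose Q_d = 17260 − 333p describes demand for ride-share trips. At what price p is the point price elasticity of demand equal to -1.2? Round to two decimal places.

28.27

Ed = −333p/(17260 − 333p). Set this equal to -1.2:
333p = 1.2·(17260 − 333p) ⇒ 333p(1 + 1.2) = 1.2·17260
p = 1.2·17260 / (333·2.2) = 28.2719…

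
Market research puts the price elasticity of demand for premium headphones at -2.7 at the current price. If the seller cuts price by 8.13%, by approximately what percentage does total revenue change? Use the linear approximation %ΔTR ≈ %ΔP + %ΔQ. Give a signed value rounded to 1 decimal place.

+13.8%

%ΔQ ≈ Ed × %ΔP = (-2.7) × (-8.13%) = +21.9510%
%ΔTR ≈ %ΔP + %ΔQ = (-8.13%) + (+21.9510%) = +13.8210%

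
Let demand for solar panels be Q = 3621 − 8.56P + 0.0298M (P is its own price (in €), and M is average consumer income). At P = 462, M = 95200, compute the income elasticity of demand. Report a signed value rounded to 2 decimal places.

At the given values, Q = 3621 − 8.56(462) + 0.0298(95200) = 2503.24.
∂Q/∂M = 0.0298.
E = (0.0298) × (95200/2503.24) = 1.1333…

1.13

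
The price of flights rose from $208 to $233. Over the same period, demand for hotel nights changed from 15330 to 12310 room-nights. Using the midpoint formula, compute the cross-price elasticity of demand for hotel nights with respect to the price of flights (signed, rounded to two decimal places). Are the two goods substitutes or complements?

-1.93; complements

%ΔQ_{hotel nights} = (12310 − 15330)/avg = -3020/13820 = -0.218523…
%ΔP_{flights} = (233 − 208)/avg = 25/220.5 = 0.113378…
E_cross = (-3020/13820) / (25/220.5) = -1.9273…
E_cross < 0 ⇒ the goods are complements.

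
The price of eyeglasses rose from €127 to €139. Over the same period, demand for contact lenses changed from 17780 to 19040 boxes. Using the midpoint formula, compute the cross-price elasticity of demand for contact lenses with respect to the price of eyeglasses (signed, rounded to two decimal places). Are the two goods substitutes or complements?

0.76; substitutes

%ΔQ_{contact lenses} = (19040 − 17780)/avg = 1260/18410 = 0.068441…
%ΔP_{eyeglasses} = (139 − 127)/avg = 12/133 = 0.090225…
E_cross = (1260/18410) / (12/133) = 0.7585…
E_cross > 0 ⇒ the goods are substitutes.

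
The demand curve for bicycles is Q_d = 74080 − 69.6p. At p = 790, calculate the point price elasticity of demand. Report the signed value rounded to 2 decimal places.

dQ_d/dp = −69.6. At p = 790, Q_d = 74080 − 69.6(790) = 19096.
Ed = (dQ_d/dp)·(p/Q_d) = −69.6 × (790/19096) = -2.8793…

-2.88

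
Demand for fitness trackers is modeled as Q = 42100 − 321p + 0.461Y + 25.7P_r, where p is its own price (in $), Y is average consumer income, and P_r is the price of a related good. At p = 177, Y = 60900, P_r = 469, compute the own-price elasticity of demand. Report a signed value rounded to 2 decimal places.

-2.24

At the given values, Q = 42100 − 321(177) + 0.461(60900) + 25.7(469) = 25411.2.
∂Q/∂p = −321.
E = (-321) × (177/25411.2) = -2.2359…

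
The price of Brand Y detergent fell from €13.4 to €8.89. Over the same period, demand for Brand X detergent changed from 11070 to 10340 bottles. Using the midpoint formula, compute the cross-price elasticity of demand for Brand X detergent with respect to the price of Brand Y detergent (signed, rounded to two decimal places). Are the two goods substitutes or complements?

%ΔQ_{Brand X detergent} = (10340 − 11070)/avg = -730/10705 = -0.068192…
%ΔP_{Brand Y detergent} = (8.89 − 13.4)/avg = -4.51/11.145 = -0.404665…
E_cross = (-730/10705) / (-4.51/11.145) = 0.1685…
E_cross > 0 ⇒ the goods are substitutes.

0.17; substitutes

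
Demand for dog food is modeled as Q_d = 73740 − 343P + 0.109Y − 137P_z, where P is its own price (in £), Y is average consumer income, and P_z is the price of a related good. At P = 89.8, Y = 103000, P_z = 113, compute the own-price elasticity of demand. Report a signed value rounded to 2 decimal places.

-0.80

At the given values, Q_d = 73740 − 343(89.8) + 0.109(103000) − 137(113) = 38684.6.
∂Q_d/∂P = −343.
E = (-343) × (89.8/38684.6) = -0.7962…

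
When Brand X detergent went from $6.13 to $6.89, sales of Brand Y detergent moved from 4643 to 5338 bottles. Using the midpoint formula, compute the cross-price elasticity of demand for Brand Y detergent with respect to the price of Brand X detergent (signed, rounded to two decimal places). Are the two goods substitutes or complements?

1.19; substitutes

%ΔQ_{Brand Y detergent} = (5338 − 4643)/avg = 695/4990.5 = 0.139264…
%ΔP_{Brand X detergent} = (6.89 − 6.13)/avg = 0.76/6.51 = 0.116743…
E_cross = (695/4990.5) / (0.76/6.51) = 1.1929…
E_cross > 0 ⇒ the goods are substitutes.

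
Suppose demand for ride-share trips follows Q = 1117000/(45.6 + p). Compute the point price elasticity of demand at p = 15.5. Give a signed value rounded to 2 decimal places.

dQ/dp = −1117000/(45.6 + p)² = -299.206. At p = 15.5, Q = 18281.5.
Ed = (dQ/dp)·(p/Q) = (-299.206) × (15.5/18281.5) = -0.2536…

-0.25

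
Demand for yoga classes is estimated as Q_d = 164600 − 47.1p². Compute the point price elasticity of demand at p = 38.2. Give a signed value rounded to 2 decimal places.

-1.43

dQ_d/dp = −2·47.1·p = -3598.44. At p = 38.2, Q_d = 95869.796.
Ed = (dQ_d/dp)·(p/Q_d) = (-3598.44) × (38.2/95869.796) = -1.4338…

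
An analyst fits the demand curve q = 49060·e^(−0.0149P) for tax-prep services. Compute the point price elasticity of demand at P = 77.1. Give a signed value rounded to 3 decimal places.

dq/dP = −0.0149·q = -231.74. At P = 77.1, q = 15553.
Ed = (dq/dP)·(P/q) = (-231.74) × (77.1/15553) = -1.14879

-1.149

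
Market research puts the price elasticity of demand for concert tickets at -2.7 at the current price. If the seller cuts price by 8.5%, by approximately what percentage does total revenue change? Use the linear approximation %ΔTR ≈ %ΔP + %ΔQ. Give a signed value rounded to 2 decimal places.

+14.45%

%ΔQ ≈ Ed × %ΔP = (-2.7) × (-8.5%) = +22.9500%
%ΔTR ≈ %ΔP + %ΔQ = (-8.5%) + (+22.9500%) = +14.4500%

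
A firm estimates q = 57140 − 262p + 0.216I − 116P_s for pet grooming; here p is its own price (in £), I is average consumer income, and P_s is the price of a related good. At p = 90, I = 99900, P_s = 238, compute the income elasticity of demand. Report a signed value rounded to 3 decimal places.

0.784

At the given values, q = 57140 − 262(90) + 0.216(99900) − 116(238) = 27530.4.
∂q/∂I = 0.216.
E = (0.216) × (99900/27530.4) = 0.78380…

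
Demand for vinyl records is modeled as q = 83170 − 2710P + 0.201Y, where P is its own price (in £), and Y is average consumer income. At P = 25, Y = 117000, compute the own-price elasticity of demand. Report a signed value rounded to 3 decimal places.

At the given values, q = 83170 − 2710(25) + 0.201(117000) = 38937.
∂q/∂P = −2710.
E = (-2710) × (25/38937) = -1.73999…

-1.740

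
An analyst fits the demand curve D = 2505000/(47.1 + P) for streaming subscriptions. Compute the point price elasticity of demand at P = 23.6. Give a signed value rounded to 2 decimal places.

dD/dP = −2505000/(47.1 + P)² = -501.151. At P = 23.6, D = 35431.4.
Ed = (dD/dP)·(P/D) = (-501.151) × (23.6/35431.4) = -0.3338…

-0.33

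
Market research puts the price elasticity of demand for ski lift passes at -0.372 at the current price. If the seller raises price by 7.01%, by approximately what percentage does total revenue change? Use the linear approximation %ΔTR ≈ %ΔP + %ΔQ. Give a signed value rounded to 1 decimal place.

+4.4%

%ΔQ ≈ Ed × %ΔP = (-0.372) × (+7.01%) = -2.6077%
%ΔTR ≈ %ΔP + %ΔQ = (+7.01%) + (-2.6077%) = +4.4023%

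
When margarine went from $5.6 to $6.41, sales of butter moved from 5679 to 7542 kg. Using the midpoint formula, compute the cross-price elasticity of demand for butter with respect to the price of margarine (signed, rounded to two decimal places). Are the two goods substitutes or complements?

%ΔQ_{butter} = (7542 − 5679)/avg = 1863/6610.5 = 0.281824…
%ΔP_{margarine} = (6.41 − 5.6)/avg = 0.81/6.005 = 0.134887…
E_cross = (1863/6610.5) / (0.81/6.005) = 2.0893…
E_cross > 0 ⇒ the goods are substitutes.

2.09; substitutes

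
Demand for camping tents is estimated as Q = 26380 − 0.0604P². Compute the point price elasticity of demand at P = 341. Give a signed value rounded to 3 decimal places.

-0.726

dQ/dP = −2·0.0604·P = -41.1928. At P = 341, Q = 19356.6276.
Ed = (dQ/dP)·(P/Q) = (-41.1928) × (341/19356.6276) = -0.72568…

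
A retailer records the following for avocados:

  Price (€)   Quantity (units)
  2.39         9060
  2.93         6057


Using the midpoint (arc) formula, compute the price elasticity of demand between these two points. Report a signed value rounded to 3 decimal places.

-1.957

%ΔQ = (6057 − 9060) / [(9060 + 6057)/2] = -3003/7558.5 = -0.397301…
%ΔP = (2.93 − 2.39) / [(2.39 + 2.93)/2] = 0.54/2.66 = 0.203007…
Arc Ed = %ΔQ / %ΔP = (-3003/7558.5) / (0.54/2.66) = -1.95707…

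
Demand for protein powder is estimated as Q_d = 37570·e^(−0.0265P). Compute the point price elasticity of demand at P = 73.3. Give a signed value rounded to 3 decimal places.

dQ_d/dP = −0.0265·Q_d = -142.722. At P = 73.3, Q_d = 5385.75.
Ed = (dQ_d/dP)·(P/Q_d) = (-142.722) × (73.3/5385.75) = -1.94245

-1.942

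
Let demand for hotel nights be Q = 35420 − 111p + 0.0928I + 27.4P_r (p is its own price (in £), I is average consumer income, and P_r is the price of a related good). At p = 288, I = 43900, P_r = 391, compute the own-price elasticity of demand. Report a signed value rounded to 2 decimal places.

At the given values, Q = 35420 − 111(288) + 0.0928(43900) + 27.4(391) = 18239.32.
∂Q/∂p = −111.
E = (-111) × (288/18239.32) = -1.7526…

-1.75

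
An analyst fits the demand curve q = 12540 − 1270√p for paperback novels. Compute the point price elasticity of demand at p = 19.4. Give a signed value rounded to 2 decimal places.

-0.40

dq/dp = −1270/(2√p) = -144.169. At p = 19.4, q = 6946.23.
Ed = (dq/dp)·(p/q) = (-144.169) × (19.4/6946.23) = -0.4026…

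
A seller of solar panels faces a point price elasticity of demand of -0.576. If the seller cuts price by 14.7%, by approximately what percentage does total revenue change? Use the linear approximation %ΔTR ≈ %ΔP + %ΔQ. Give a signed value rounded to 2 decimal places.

-6.23%

%ΔQ ≈ Ed × %ΔP = (-0.576) × (-14.7%) = +8.4672%
%ΔTR ≈ %ΔP + %ΔQ = (-14.7%) + (+8.4672%) = -6.2328%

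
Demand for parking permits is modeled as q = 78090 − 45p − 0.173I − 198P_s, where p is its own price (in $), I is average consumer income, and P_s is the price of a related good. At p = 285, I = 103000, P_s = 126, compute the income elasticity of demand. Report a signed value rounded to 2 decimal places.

-0.79

At the given values, q = 78090 − 45(285) − 0.173(103000) − 198(126) = 22498.
∂q/∂I = -0.173.
E = (-0.173) × (103000/22498) = -0.7920…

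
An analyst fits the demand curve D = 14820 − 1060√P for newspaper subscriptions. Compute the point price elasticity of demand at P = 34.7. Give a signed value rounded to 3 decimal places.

dD/dP = −1060/(2√P) = -89.9728. At P = 34.7, D = 8575.89.
Ed = (dD/dP)·(P/D) = (-89.9728) × (34.7/8575.89) = -0.36405…

-0.364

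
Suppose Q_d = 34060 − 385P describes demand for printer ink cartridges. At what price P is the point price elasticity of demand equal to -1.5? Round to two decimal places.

53.08

Ed = −385P/(34060 − 385P). Set this equal to -1.5:
385P = 1.5·(34060 − 385P) ⇒ 385P(1 + 1.5) = 1.5·34060
P = 1.5·34060 / (385·2.5) = 53.0805…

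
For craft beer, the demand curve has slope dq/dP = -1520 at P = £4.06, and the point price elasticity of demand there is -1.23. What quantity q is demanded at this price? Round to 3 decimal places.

5017.236

Ed = (dq/dP)·(P/q) ⇒ q = (dq/dP)·P/Ed = (-1520)·4.06/(-1.23) = 5017.23577…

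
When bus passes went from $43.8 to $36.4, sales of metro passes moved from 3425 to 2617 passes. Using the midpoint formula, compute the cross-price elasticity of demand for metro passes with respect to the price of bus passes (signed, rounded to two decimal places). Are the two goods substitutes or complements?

1.45; substitutes

%ΔQ_{metro passes} = (2617 − 3425)/avg = -808/3021 = -0.267461…
%ΔP_{bus passes} = (36.4 − 43.8)/avg = -7.4/40.1 = -0.184538…
E_cross = (-808/3021) / (-7.4/40.1) = 1.4493…
E_cross > 0 ⇒ the goods are substitutes.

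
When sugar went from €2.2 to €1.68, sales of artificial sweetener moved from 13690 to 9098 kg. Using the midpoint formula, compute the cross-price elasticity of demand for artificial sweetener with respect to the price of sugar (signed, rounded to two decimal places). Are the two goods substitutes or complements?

1.50; substitutes

%ΔQ_{artificial sweetener} = (9098 − 13690)/avg = -4592/11394 = -0.403019…
%ΔP_{sugar} = (1.68 − 2.2)/avg = -0.52/1.94 = -0.268041…
E_cross = (-4592/11394) / (-0.52/1.94) = 1.5035…
E_cross > 0 ⇒ the goods are substitutes.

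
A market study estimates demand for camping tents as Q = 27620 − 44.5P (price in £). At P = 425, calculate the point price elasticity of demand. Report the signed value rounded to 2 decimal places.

dQ/dP = −44.5. At P = 425, Q = 27620 − 44.5(425) = 8707.5.
Ed = (dQ/dP)·(P/Q) = −44.5 × (425/8707.5) = -2.1719…

-2.17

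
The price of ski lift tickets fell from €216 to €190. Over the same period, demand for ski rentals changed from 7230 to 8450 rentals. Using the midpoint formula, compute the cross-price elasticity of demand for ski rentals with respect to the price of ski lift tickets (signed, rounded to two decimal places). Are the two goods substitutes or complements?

%ΔQ_{ski rentals} = (8450 − 7230)/avg = 1220/7840 = 0.155612…
%ΔP_{ski lift tickets} = (190 − 216)/avg = -26/203 = -0.128078…
E_cross = (1220/7840) / (-26/203) = -1.2149…
E_cross < 0 ⇒ the goods are complements.

-1.21; complements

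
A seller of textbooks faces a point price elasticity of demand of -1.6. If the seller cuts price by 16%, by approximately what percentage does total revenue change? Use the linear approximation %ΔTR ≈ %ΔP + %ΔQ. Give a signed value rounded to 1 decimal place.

+9.6%

%ΔQ ≈ Ed × %ΔP = (-1.6) × (-16%) = +25.6000%
%ΔTR ≈ %ΔP + %ΔQ = (-16%) + (+25.6000%) = +9.6000%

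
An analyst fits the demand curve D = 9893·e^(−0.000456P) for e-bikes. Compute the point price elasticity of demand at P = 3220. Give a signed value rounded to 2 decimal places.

dD/dP = −0.000456·D = -1.03899. At P = 3220, D = 2278.48.
Ed = (dD/dP)·(P/D) = (-1.03899) × (3220/2278.48) = -1.4683…

-1.47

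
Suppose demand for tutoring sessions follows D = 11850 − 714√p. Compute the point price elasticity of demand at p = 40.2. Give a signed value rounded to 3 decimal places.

dD/dp = −714/(2√p) = -56.3061. At p = 40.2, D = 7322.99.
Ed = (dD/dp)·(p/D) = (-56.3061) × (40.2/7322.99) = -0.30909…

-0.309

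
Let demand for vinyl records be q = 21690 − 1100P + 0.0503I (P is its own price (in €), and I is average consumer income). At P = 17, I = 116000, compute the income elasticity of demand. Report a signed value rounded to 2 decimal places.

At the given values, q = 21690 − 1100(17) + 0.0503(116000) = 8824.8.
∂q/∂I = 0.0503.
E = (0.0503) × (116000/8824.8) = 0.6611…

0.66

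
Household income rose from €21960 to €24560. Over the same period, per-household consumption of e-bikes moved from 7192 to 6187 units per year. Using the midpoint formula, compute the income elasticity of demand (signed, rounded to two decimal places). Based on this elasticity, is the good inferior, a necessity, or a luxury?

-1.34; inferior

%ΔQ = (6187 − 7192)/[( 7192 + 6187)/2] = -1005/6689.5 = -0.150235…
%ΔIncome = (24560 − 21960)/[( 21960 + 24560)/2] = 2600/23260 = 0.111779…
E_income = (-1005/6689.5) / (2600/23260) = -1.3440…
E_income < 0 ⇒ inferior good.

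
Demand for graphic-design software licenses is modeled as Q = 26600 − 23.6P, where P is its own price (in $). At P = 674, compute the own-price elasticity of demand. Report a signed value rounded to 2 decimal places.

-1.49

At the given values, Q = 26600 − 23.6(674) = 10693.6.
∂Q/∂P = −23.6.
E = (-23.6) × (674/10693.6) = -1.4874…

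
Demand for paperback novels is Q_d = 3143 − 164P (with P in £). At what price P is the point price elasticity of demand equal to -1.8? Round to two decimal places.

12.32

Ed = −164P/(3143 − 164P). Set this equal to -1.8:
164P = 1.8·(3143 − 164P) ⇒ 164P(1 + 1.8) = 1.8·3143
P = 1.8·3143 / (164·2.8) = 12.3201…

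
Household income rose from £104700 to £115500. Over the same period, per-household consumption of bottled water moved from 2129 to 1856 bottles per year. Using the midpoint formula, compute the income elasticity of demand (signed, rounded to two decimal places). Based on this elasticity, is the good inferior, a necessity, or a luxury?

%ΔQ = (1856 − 2129)/[( 2129 + 1856)/2] = -273/1992.5 = -0.137013…
%ΔIncome = (115500 − 104700)/[( 104700 + 115500)/2] = 10800/110100 = 0.098092…
E_income = (-273/1992.5) / (10800/110100) = -1.3967…
E_income < 0 ⇒ inferior good.

-1.40; inferior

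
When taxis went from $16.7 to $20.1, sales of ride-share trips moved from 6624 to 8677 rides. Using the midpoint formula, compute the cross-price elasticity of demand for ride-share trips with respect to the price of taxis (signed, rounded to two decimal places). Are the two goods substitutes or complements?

1.45; substitutes

%ΔQ_{ride-share trips} = (8677 − 6624)/avg = 2053/7650.5 = 0.268348…
%ΔP_{taxis} = (20.1 − 16.7)/avg = 3.4/18.4 = 0.184782…
E_cross = (2053/7650.5) / (3.4/18.4) = 1.4522…
E_cross > 0 ⇒ the goods are substitutes.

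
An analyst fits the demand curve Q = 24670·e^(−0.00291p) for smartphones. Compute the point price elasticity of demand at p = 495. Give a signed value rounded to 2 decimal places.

dQ/dp = −0.00291·Q = -17.0013. At p = 495, Q = 5842.38.
Ed = (dQ/dp)·(p/Q) = (-17.0013) × (495/5842.38) = -1.4404…

-1.44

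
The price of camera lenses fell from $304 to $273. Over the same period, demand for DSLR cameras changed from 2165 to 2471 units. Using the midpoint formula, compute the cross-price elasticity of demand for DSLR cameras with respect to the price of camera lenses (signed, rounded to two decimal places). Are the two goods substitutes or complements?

%ΔQ_{DSLR cameras} = (2471 − 2165)/avg = 306/2318 = 0.132010…
%ΔP_{camera lenses} = (273 − 304)/avg = -31/288.5 = -0.107452…
E_cross = (306/2318) / (-31/288.5) = -1.2285…
E_cross < 0 ⇒ the goods are complements.

-1.23; complements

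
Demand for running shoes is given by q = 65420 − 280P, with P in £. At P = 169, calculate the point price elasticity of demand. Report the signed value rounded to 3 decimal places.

dq/dP = −280. At P = 169, q = 65420 − 280(169) = 18100.
Ed = (dq/dP)·(P/q) = −280 × (169/18100) = -2.61436…

-2.614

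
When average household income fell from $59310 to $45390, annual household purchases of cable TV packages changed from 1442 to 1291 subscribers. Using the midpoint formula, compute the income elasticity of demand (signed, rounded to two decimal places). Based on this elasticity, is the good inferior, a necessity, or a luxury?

%ΔQ = (1291 − 1442)/[( 1442 + 1291)/2] = -151/1366.5 = -0.110501…
%ΔIncome = (45390 − 59310)/[( 59310 + 45390)/2] = -13920/52350 = -0.265902…
E_income = (-151/1366.5) / (-13920/52350) = 0.4155…
0 < E_income < 1 ⇒ normal good, necessity.

0.42; necessity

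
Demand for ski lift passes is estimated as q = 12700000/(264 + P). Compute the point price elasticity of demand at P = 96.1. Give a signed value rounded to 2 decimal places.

-0.27

dq/dP = −12700000/(264 + P)² = -97.9394. At P = 96.1, q = 35268.
Ed = (dq/dP)·(P/q) = (-97.9394) × (96.1/35268) = -0.2668…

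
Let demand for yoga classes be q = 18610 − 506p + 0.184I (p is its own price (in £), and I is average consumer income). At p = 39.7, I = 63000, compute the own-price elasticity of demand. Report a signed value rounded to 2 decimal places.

-1.99

At the given values, q = 18610 − 506(39.7) + 0.184(63000) = 10113.8.
∂q/∂p = −506.
E = (-506) × (39.7/10113.8) = -1.9862…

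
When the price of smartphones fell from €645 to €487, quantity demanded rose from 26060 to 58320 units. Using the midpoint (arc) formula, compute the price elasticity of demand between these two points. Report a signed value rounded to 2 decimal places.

-2.74

%ΔQ = (58320 − 26060) / [(26060 + 58320)/2] = 32260/42190 = 0.764636…
%ΔP = (487 − 645) / [(645 + 487)/2] = -158/566 = -0.279151…
Arc Ed = %ΔQ / %ΔP = (32260/42190) / (-158/566) = -2.7391…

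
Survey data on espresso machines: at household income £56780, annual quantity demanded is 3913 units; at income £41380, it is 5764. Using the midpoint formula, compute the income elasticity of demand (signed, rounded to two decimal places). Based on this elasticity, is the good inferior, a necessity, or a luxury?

-1.22; inferior

%ΔQ = (5764 − 3913)/[( 3913 + 5764)/2] = 1851/4838.5 = 0.382556…
%ΔIncome = (41380 − 56780)/[( 56780 + 41380)/2] = -15400/49080 = -0.313773…
E_income = (1851/4838.5) / (-15400/49080) = -1.2192…
E_income < 0 ⇒ inferior good.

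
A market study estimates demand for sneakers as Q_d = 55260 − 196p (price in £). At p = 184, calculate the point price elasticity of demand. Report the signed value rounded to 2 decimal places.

-1.88

dQ_d/dp = −196. At p = 184, Q_d = 55260 − 196(184) = 19196.
Ed = (dQ_d/dp)·(p/Q_d) = −196 × (184/19196) = -1.8787…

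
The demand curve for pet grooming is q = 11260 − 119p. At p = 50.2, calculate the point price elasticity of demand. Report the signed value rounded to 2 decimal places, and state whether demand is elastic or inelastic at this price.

-1.13; elastic

dq/dp = −119. At p = 50.2, q = 11260 − 119(50.2) = 5286.2.
Ed = (dq/dp)·(p/q) = −119 × (50.2/5286.2) = -1.1300…
|Ed| = 1.13 > 1, so demand is elastic.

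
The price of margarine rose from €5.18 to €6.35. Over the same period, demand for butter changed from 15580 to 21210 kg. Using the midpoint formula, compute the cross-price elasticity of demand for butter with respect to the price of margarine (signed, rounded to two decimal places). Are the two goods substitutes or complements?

1.51; substitutes

%ΔQ_{butter} = (21210 − 15580)/avg = 5630/18395 = 0.306061…
%ΔP_{margarine} = (6.35 − 5.18)/avg = 1.17/5.765 = 0.202948…
E_cross = (5630/18395) / (1.17/5.765) = 1.5080…
E_cross > 0 ⇒ the goods are substitutes.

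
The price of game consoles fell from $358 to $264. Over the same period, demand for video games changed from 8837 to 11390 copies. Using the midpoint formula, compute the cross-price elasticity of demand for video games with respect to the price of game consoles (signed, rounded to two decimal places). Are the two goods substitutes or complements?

-0.84; complements

%ΔQ_{video games} = (11390 − 8837)/avg = 2553/10113.5 = 0.252434…
%ΔP_{game consoles} = (264 − 358)/avg = -94/311 = -0.302250…
E_cross = (2553/10113.5) / (-94/311) = -0.8351…
E_cross < 0 ⇒ the goods are complements.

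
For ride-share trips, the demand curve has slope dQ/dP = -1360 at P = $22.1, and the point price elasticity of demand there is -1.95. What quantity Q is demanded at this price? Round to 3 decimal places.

Ed = (dQ/dP)·(P/Q) ⇒ Q = (dQ/dP)·P/Ed = (-1360)·22.1/(-1.95) = 15413.33333…

15413.333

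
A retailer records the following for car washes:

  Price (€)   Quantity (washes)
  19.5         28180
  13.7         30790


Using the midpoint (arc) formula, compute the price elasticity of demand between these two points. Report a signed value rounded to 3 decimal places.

%ΔQ = (30790 − 28180) / [(28180 + 30790)/2] = 2610/29485 = 0.088519…
%ΔP = (13.7 − 19.5) / [(19.5 + 13.7)/2] = -5.8/16.6 = -0.349397…
Arc Ed = %ΔQ / %ΔP = (2610/29485) / (-5.8/16.6) = -0.25334…

-0.253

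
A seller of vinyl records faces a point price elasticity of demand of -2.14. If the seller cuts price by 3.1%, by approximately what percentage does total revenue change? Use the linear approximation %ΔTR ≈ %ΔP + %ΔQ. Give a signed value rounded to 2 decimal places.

%ΔQ ≈ Ed × %ΔP = (-2.14) × (-3.1%) = +6.6340%
%ΔTR ≈ %ΔP + %ΔQ = (-3.1%) + (+6.6340%) = +3.5340%

+3.53%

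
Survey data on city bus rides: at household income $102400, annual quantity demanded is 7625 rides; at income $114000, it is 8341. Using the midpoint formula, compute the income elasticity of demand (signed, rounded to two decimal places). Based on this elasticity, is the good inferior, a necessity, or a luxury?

%ΔQ = (8341 − 7625)/[( 7625 + 8341)/2] = 716/7983 = 0.089690…
%ΔIncome = (114000 − 102400)/[( 102400 + 114000)/2] = 11600/108200 = 0.107208…
E_income = (716/7983) / (11600/108200) = 0.8365…
0 < E_income < 1 ⇒ normal good, necessity.

0.84; necessity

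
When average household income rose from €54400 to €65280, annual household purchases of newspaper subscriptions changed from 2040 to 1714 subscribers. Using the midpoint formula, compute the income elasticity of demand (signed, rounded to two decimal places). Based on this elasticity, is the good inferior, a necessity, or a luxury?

-0.96; inferior

%ΔQ = (1714 − 2040)/[( 2040 + 1714)/2] = -326/1877 = -0.173681…
%ΔIncome = (65280 − 54400)/[( 54400 + 65280)/2] = 10880/59840 = 0.181818…
E_income = (-326/1877) / (10880/59840) = -0.9552…
E_income < 0 ⇒ inferior good.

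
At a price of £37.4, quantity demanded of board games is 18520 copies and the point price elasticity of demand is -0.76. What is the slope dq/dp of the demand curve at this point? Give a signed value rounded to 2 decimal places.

-376.34

Ed = (dq/dp)·(p/q) ⇒ dq/dp = Ed·q/p = (-0.76)·18520/37.4 = -376.3422…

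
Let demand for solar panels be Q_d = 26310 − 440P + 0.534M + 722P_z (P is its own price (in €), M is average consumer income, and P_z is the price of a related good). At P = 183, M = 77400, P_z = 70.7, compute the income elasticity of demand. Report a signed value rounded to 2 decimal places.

1.08

At the given values, Q_d = 26310 − 440(183) + 0.534(77400) + 722(70.7) = 38167.
∂Q_d/∂M = 0.534.
E = (0.534) × (77400/38167) = 1.0829…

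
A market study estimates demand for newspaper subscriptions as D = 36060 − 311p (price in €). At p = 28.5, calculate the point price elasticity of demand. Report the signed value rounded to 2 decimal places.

-0.33

dD/dp = −311. At p = 28.5, D = 36060 − 311(28.5) = 27196.5.
Ed = (dD/dp)·(p/D) = −311 × (28.5/27196.5) = -0.3259…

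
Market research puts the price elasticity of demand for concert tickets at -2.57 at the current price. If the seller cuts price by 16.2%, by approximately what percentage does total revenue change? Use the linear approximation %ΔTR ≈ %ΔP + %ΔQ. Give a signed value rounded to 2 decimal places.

%ΔQ ≈ Ed × %ΔP = (-2.57) × (-16.2%) = +41.6340%
%ΔTR ≈ %ΔP + %ΔQ = (-16.2%) + (+41.6340%) = +25.4340%

+25.43%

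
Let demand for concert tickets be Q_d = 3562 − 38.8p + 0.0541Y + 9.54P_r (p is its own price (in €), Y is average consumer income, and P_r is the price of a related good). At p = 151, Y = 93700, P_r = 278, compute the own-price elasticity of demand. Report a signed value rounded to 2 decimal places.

At the given values, Q_d = 3562 − 38.8(151) + 0.0541(93700) + 9.54(278) = 5424.49.
∂Q_d/∂p = −38.8.
E = (-38.8) × (151/5424.49) = -1.0800…

-1.08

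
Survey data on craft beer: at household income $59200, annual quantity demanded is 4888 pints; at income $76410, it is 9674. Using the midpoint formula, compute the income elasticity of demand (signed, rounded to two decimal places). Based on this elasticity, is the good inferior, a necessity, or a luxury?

2.59; luxury

%ΔQ = (9674 − 4888)/[( 4888 + 9674)/2] = 4786/7281 = 0.657327…
%ΔIncome = (76410 − 59200)/[( 59200 + 76410)/2] = 17210/67805 = 0.253816…
E_income = (4786/7281) / (17210/67805) = 2.5897…
E_income > 1 ⇒ normal good, luxury.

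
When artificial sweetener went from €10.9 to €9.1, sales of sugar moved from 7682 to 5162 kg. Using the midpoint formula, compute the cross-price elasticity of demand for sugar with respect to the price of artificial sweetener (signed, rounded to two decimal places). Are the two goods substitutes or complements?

2.18; substitutes

%ΔQ_{sugar} = (5162 − 7682)/avg = -2520/6422 = -0.392401…
%ΔP_{artificial sweetener} = (9.1 − 10.9)/avg = -1.8/10 = -0.18
E_cross = (-2520/6422) / (-1.8/10) = 2.1800…
E_cross > 0 ⇒ the goods are substitutes.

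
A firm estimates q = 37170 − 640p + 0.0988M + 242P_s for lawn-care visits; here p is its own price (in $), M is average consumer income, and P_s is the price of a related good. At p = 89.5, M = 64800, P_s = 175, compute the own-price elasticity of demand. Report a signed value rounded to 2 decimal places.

-2.00

At the given values, q = 37170 − 640(89.5) + 0.0988(64800) + 242(175) = 28642.24.
∂q/∂p = −640.
E = (-640) × (89.5/28642.24) = -1.9998…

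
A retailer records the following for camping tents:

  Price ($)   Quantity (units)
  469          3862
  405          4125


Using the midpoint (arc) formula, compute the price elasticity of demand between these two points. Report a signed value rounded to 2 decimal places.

%ΔQ = (4125 − 3862) / [(3862 + 4125)/2] = 263/3993.5 = 0.065857…
%ΔP = (405 − 469) / [(469 + 405)/2] = -64/437 = -0.146453…
Arc Ed = %ΔQ / %ΔP = (263/3993.5) / (-64/437) = -0.4496…

-0.45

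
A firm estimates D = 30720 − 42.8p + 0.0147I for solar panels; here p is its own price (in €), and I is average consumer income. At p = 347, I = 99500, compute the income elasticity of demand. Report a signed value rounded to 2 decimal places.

0.08

At the given values, D = 30720 − 42.8(347) + 0.0147(99500) = 17331.05.
∂D/∂I = 0.0147.
E = (0.0147) × (99500/17331.05) = 0.0843…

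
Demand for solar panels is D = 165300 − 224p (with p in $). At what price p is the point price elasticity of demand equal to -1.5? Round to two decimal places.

442.77

Ed = −224p/(165300 − 224p). Set this equal to -1.5:
224p = 1.5·(165300 − 224p) ⇒ 224p(1 + 1.5) = 1.5·165300
p = 1.5·165300 / (224·2.5) = 442.7678…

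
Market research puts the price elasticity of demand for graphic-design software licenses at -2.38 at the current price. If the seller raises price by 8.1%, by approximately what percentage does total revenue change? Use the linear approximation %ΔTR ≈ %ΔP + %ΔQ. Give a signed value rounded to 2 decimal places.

%ΔQ ≈ Ed × %ΔP = (-2.38) × (+8.1%) = -19.2780%
%ΔTR ≈ %ΔP + %ΔQ = (+8.1%) + (-19.2780%) = -11.1780%

-11.18%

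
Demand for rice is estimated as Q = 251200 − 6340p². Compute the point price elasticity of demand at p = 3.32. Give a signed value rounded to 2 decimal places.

dQ/dp = −2·6340·p = -42097.6. At p = 3.32, Q = 181317.984.
Ed = (dQ/dp)·(p/Q) = (-42097.6) × (3.32/181317.984) = -0.7708…

-0.77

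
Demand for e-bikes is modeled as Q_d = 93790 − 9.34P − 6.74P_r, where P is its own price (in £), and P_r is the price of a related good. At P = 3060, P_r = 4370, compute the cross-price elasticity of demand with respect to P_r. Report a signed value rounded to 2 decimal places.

-0.82

At the given values, Q_d = 93790 − 9.34(3060) − 6.74(4370) = 35755.8.
∂Q_d/∂P_r = -6.74.
E = (-6.74) × (4370/35755.8) = -0.8237…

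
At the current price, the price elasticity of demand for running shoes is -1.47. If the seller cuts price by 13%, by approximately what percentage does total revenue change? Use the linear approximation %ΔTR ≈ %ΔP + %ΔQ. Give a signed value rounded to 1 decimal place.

+6.1%

%ΔQ ≈ Ed × %ΔP = (-1.47) × (-13%) = +19.1100%
%ΔTR ≈ %ΔP + %ΔQ = (-13%) + (+19.1100%) = +6.1100%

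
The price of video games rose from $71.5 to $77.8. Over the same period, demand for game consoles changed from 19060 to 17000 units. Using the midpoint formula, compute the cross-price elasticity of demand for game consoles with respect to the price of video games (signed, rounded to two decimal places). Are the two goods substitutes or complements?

%ΔQ_{game consoles} = (17000 − 19060)/avg = -2060/18030 = -0.114254…
%ΔP_{video games} = (77.8 − 71.5)/avg = 6.3/74.65 = 0.084393…
E_cross = (-2060/18030) / (6.3/74.65) = -1.3538…
E_cross < 0 ⇒ the goods are complements.

-1.35; complements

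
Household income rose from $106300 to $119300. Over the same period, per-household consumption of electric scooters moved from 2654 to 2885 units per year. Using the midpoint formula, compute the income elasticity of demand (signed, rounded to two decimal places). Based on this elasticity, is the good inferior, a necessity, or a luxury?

%ΔQ = (2885 − 2654)/[( 2654 + 2885)/2] = 231/2769.5 = 0.083408…
%ΔIncome = (119300 − 106300)/[( 106300 + 119300)/2] = 13000/112800 = 0.115248…
E_income = (231/2769.5) / (13000/112800) = 0.7237…
0 < E_income < 1 ⇒ normal good, necessity.

0.72; necessity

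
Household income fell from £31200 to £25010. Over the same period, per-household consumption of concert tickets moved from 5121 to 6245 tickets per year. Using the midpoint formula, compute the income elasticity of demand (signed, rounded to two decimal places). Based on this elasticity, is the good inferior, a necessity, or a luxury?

-0.90; inferior

%ΔQ = (6245 − 5121)/[( 5121 + 6245)/2] = 1124/5683 = 0.197782…
%ΔIncome = (25010 − 31200)/[( 31200 + 25010)/2] = -6190/28105 = -0.220245…
E_income = (1124/5683) / (-6190/28105) = -0.8980…
E_income < 0 ⇒ inferior good.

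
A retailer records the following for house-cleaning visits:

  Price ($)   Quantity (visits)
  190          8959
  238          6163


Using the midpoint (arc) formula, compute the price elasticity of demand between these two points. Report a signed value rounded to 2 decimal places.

-1.65

%ΔQ = (6163 − 8959) / [(8959 + 6163)/2] = -2796/7561 = -0.369792…
%ΔP = (238 − 190) / [(190 + 238)/2] = 48/214 = 0.224299…
Arc Ed = %ΔQ / %ΔP = (-2796/7561) / (48/214) = -1.6486…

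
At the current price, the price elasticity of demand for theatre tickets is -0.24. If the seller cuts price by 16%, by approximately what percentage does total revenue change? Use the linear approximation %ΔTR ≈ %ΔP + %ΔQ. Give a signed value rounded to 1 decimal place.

%ΔQ ≈ Ed × %ΔP = (-0.24) × (-16%) = +3.8400%
%ΔTR ≈ %ΔP + %ΔQ = (-16%) + (+3.8400%) = -12.1600%

-12.2%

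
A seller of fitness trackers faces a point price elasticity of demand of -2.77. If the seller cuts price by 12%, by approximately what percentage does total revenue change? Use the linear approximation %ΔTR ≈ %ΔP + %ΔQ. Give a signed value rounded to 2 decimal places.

+21.24%

%ΔQ ≈ Ed × %ΔP = (-2.77) × (-12%) = +33.2400%
%ΔTR ≈ %ΔP + %ΔQ = (-12%) + (+33.2400%) = +21.2400%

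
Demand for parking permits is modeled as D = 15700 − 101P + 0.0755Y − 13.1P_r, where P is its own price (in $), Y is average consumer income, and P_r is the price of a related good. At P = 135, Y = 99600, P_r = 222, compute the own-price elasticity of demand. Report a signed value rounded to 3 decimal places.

-2.042

At the given values, D = 15700 − 101(135) + 0.0755(99600) − 13.1(222) = 6676.6.
∂D/∂P = −101.
E = (-101) × (135/6676.6) = -2.04220…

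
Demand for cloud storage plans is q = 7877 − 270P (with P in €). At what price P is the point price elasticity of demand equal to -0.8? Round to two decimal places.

12.97

Ed = −270P/(7877 − 270P). Set this equal to -0.8:
270P = 0.8·(7877 − 270P) ⇒ 270P(1 + 0.8) = 0.8·7877
P = 0.8·7877 / (270·1.8) = 12.9662…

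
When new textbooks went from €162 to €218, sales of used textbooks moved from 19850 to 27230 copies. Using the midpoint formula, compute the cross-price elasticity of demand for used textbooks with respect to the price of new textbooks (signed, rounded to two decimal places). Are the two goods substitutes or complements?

%ΔQ_{used textbooks} = (27230 − 19850)/avg = 7380/23540 = 0.313508…
%ΔP_{new textbooks} = (218 − 162)/avg = 56/190 = 0.294736…
E_cross = (7380/23540) / (56/190) = 1.0636…
E_cross > 0 ⇒ the goods are substitutes.

1.06; substitutes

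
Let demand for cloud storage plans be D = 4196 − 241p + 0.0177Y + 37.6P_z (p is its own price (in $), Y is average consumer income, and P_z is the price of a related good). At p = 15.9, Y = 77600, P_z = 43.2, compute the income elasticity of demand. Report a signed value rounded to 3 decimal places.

0.409

At the given values, D = 4196 − 241(15.9) + 0.0177(77600) + 37.6(43.2) = 3361.94.
∂D/∂Y = 0.0177.
E = (0.0177) × (77600/3361.94) = 0.40854…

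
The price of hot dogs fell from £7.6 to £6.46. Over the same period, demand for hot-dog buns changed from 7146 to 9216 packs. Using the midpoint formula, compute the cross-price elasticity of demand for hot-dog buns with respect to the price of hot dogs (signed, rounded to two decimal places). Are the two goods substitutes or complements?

-1.56; complements

%ΔQ_{hot-dog buns} = (9216 − 7146)/avg = 2070/8181 = 0.253025…
%ΔP_{hot dogs} = (6.46 − 7.6)/avg = -1.14/7.03 = -0.162162…
E_cross = (2070/8181) / (-1.14/7.03) = -1.5603…
E_cross < 0 ⇒ the goods are complements.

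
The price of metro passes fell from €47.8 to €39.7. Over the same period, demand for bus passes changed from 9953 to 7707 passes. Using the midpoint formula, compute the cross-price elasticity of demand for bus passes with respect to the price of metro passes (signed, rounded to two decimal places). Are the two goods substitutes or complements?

%ΔQ_{bus passes} = (7707 − 9953)/avg = -2246/8830 = -0.254360…
%ΔP_{metro passes} = (39.7 − 47.8)/avg = -8.1/43.75 = -0.185142…
E_cross = (-2246/8830) / (-8.1/43.75) = 1.3738…
E_cross > 0 ⇒ the goods are substitutes.

1.37; substitutes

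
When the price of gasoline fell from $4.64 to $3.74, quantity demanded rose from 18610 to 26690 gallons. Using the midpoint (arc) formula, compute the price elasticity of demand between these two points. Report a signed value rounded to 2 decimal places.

-1.66

%ΔQ = (26690 − 18610) / [(18610 + 26690)/2] = 8080/22650 = 0.356732…
%ΔP = (3.74 − 4.64) / [(4.64 + 3.74)/2] = -0.9/4.19 = -0.214797…
Arc Ed = %ΔQ / %ΔP = (8080/22650) / (-0.9/4.19) = -1.6607…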